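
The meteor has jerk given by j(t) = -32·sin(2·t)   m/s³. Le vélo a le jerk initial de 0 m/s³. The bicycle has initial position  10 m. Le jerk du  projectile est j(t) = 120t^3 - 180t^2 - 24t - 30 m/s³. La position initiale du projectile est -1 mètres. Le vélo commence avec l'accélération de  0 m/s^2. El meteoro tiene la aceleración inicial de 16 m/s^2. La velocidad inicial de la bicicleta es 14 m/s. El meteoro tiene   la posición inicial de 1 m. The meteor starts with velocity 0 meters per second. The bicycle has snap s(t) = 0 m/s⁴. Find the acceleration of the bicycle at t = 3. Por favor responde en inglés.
We need to integrate our snap equation s(t) = 0 2 times. The antiderivative of snap is jerk. Using j(0) = 0, we get j(t) = 0. Integrating jerk and using the initial condition a(0) = 0, we get a(t) = 0. Using a(t) = 0 and substituting t = 3, we find a = 0.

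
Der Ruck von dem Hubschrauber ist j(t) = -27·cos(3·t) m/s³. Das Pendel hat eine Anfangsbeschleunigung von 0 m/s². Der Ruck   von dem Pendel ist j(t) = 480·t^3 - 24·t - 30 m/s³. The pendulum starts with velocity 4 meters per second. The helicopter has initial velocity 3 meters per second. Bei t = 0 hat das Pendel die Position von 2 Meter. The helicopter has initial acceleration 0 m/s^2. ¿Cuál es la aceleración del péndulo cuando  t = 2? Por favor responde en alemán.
Wir müssen unsere Gleichung für den Ruck j(t) = 480·t^3 - 24·t - 30 1-mal integrieren. Mit ∫j(t)dt und Anwendung von a(0) = 0, finden wir a(t) = 6·t·(20·t^3 - 2·t - 5). Aus der Gleichung für die Beschleunigung a(t) = 6·t·(20·t^3 - 2·t - 5), setzen wir t = 2 ein und erhalten a = 1812.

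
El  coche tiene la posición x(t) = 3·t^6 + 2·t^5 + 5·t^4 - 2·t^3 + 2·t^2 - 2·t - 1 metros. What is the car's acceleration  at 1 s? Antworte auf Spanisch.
Debemos derivar nuestra ecuación de la posición x(t) = 3·t^6 + 2·t^5 + 5·t^4 - 2·t^3 + 2·t^2 - 2·t - 1 2 veces. Tomando d/dt de x(t), encontramos v(t) = 18·t^5 + 10·t^4 + 20·t^3 - 6·t^2 + 4·t - 2. La derivada de la velocidad da la aceleración: a(t) = 90·t^4 + 40·t^3 + 60·t^2 - 12·t + 4. Usando a(t) = 90·t^4 + 40·t^3 + 60·t^2 - 12·t + 4 y sustituyendo t = 1, encontramos a = 182.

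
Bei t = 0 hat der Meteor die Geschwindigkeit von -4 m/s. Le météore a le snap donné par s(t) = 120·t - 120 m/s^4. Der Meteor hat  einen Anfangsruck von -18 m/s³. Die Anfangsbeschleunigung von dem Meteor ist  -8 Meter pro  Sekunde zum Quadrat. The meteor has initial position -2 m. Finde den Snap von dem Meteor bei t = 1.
Wir haben den Snap s(t) = 120·t - 120. Durch Einsetzen von t = 1: s(1) = 0.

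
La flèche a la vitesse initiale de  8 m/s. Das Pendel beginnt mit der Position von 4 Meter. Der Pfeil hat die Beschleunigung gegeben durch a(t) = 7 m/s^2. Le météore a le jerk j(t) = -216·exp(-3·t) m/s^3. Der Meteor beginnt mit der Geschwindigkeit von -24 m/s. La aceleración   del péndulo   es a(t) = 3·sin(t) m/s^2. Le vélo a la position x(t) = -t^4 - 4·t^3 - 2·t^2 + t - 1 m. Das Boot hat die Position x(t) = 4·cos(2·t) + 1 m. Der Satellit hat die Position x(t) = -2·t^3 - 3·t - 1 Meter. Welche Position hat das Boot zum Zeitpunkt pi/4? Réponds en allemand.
Aus der Gleichung für die Position x(t) = 4·cos(2·t) + 1, setzen wir t = pi/4 ein und erhalten x = 1.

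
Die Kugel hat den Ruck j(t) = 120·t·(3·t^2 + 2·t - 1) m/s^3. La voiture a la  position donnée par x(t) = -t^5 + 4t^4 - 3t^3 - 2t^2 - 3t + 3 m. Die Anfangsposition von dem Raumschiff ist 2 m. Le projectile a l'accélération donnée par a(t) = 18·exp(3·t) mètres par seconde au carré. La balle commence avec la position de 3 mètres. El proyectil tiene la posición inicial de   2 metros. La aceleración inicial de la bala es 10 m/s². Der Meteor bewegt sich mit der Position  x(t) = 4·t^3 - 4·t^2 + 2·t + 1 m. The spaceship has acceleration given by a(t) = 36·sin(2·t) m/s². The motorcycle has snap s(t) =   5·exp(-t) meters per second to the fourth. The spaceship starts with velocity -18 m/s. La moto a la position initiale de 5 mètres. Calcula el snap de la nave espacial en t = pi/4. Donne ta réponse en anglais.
We must differentiate our acceleration equation a(t) = 36·sin(2·t) 2 times. Differentiating acceleration, we get jerk: j(t) = 72·cos(2·t). The derivative of jerk gives snap: s(t) = -144·sin(2·t). From the given snap equation s(t) = -144·sin(2·t), we substitute t = pi/4 to get s = -144.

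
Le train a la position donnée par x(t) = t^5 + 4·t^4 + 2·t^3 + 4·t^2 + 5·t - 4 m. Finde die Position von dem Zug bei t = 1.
Wir haben die Position x(t) = t^5 + 4·t^4 + 2·t^3 + 4·t^2 + 5·t - 4. Durch Einsetzen von t = 1: x(1) = 12.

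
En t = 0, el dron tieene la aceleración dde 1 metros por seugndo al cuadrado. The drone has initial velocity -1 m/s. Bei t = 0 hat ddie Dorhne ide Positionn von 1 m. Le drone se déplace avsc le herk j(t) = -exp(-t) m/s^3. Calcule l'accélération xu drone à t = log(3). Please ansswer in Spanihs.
Partiendo de la sacudida j(t) = -exp(-t), tomamos 1 antiderivada. La antiderivada de la sacudida es la aceleración. Usando a(0) = 1, obtenemos a(t) = exp(-t). Tenemos la aceleración a(t) = exp(-t). Sustituyendo t = log(3): a(log(3)) = 1/3.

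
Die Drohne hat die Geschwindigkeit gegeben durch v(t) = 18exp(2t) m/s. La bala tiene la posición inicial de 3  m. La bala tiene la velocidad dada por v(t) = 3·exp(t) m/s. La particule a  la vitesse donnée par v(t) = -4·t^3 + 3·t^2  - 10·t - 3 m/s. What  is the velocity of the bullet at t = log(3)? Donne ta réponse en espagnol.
Tenemos la velocidad v(t) = 3·exp(t). Sustituyendo t = log(3): v(log(3)) = 9.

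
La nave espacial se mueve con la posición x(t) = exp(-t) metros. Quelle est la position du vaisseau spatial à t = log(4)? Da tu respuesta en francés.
De l'équation de la position x(t) = exp(-t), nous substituons t = log(4) pour obtenir x = 1/4.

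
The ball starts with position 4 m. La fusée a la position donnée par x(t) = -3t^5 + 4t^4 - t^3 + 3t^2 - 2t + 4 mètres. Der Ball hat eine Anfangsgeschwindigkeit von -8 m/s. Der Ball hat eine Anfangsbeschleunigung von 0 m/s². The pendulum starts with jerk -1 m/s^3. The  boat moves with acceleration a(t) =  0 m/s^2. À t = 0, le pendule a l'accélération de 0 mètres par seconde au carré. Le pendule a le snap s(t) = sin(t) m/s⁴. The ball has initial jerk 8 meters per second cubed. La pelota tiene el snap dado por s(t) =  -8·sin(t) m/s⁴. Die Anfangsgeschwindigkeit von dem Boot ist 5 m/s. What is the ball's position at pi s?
To find the answer, we compute 4 antiderivatives of s(t) = -8·sin(t). Integrating snap and using the initial condition j(0) = 8, we get j(t) = 8·cos(t). Finding the antiderivative of j(t) and using a(0) = 0: a(t) = 8·sin(t). The antiderivative of acceleration, with v(0) = -8, gives velocity: v(t) = -8·cos(t). The antiderivative of velocity, with x(0) = 4, gives position: x(t) = 4 - 8·sin(t). Using x(t) = 4 - 8·sin(t) and substituting t = pi, we find x = 4.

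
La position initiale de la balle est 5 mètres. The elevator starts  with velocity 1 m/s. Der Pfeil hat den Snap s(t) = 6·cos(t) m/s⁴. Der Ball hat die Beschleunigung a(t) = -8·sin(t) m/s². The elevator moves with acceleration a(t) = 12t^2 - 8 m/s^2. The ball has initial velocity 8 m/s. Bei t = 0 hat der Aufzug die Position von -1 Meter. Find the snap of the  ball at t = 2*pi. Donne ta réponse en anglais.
We must differentiate our acceleration equation a(t) = -8·sin(t) 2 times. The derivative of acceleration gives jerk: j(t) = -8·cos(t). Taking d/dt of j(t), we find s(t) = 8·sin(t). We have snap s(t) = 8·sin(t). Substituting t = 2*pi: s(2*pi) = 0.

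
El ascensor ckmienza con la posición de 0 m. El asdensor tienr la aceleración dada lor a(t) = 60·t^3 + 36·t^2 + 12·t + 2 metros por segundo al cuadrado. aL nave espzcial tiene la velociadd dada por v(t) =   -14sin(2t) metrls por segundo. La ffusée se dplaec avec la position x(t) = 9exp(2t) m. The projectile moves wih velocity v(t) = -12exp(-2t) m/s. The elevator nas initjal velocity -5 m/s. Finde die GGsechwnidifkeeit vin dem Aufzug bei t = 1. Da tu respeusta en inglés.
To find the answer, we compute 1 antiderivative of a(t) = 60·t^3 + 36·t^2 + 12·t + 2. The integral of acceleration is velocity. Using v(0) = -5, we get v(t) = 15·t^4 + 12·t^3 + 6·t^2 + 2·t - 5. We have velocity v(t) = 15·t^4 + 12·t^3 + 6·t^2 + 2·t - 5. Substituting t = 1: v(1) = 30.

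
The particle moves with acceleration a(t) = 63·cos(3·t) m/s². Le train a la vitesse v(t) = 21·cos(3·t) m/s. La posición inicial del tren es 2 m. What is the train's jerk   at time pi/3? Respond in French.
En partant de la vitesse v(t) = 21·cos(3·t), nous prenons 2 dérivées. En prenant d/dt de v(t), nous trouvons a(t) = -63·sin(3·t). En prenant d/dt de a(t), nous trouvons j(t) = -189·cos(3·t). Nous avons le jerk j(t) = -189·cos(3·t). En substituant t = pi/3: j(pi/3) = 189.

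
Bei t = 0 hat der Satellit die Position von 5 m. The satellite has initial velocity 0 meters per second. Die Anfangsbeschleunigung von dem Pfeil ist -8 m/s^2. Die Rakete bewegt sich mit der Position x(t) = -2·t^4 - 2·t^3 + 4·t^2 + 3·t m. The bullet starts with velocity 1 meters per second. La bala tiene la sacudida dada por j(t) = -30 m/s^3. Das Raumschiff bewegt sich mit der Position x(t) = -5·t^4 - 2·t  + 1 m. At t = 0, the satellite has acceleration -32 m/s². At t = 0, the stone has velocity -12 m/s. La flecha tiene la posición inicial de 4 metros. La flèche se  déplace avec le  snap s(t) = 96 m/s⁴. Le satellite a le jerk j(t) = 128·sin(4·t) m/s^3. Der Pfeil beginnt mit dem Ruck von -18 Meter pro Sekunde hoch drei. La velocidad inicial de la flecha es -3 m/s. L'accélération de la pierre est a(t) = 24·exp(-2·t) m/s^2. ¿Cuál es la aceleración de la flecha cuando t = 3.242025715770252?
Necesitamos integrar nuestra ecuación del snap s(t) = 96 2 veces. La antiderivada del snap, con j(0) = -18, da la sacudida: j(t) = 96·t - 18. La antiderivada de la sacudida es la aceleración. Usando a(0) = -8, obtenemos a(t) = 48·t^2 - 18·t - 8. De la ecuación de la aceleración a(t) = 48·t^2 - 18·t - 8, sustituimos t = 3.242025715770252 para obtener a = 438.158612718485.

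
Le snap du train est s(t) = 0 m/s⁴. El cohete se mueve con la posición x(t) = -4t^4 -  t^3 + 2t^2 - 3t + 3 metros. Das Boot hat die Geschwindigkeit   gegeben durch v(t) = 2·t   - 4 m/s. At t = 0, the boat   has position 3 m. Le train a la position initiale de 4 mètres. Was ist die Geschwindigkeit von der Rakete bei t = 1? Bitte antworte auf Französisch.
Pour résoudre ceci, nous devons prendre 1 dérivée de notre équation de la position x(t) = -4·t^4 - t^3 + 2·t^2 - 3·t + 3. En prenant d/dt de x(t), nous trouvons v(t) = -16·t^3 - 3·t^2 + 4·t - 3. En utilisant v(t) = -16·t^3 - 3·t^2 + 4·t - 3 et en substituant t = 1, nous trouvons v = -18.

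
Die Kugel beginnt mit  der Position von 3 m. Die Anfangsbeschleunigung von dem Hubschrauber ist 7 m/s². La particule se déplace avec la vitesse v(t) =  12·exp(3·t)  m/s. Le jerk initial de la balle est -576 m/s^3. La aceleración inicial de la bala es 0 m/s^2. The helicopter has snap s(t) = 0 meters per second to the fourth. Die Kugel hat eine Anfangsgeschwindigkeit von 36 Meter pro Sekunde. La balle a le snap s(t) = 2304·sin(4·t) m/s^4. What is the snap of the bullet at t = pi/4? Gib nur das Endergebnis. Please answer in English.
s(pi/4) = 0.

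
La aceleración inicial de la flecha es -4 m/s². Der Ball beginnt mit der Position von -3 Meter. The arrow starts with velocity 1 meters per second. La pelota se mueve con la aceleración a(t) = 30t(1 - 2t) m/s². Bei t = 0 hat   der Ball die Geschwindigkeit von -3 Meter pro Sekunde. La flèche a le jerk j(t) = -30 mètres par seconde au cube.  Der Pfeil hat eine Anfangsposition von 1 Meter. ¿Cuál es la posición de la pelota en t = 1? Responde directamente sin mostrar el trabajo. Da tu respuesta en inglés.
x(1) = -6.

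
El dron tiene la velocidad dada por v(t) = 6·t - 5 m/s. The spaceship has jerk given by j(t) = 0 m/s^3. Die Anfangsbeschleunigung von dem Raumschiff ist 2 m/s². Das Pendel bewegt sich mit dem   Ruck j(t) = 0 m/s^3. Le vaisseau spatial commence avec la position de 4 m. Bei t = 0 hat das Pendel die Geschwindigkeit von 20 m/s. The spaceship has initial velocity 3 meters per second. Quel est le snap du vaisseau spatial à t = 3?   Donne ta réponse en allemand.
Ausgehend von dem Ruck j(t) = 0, nehmen wir 1 Ableitung. Die Ableitung von dem Ruck ergibt den Snap: s(t) = 0. Aus der Gleichung für den Snap s(t) = 0, setzen wir t = 3 ein und erhalten s = 0.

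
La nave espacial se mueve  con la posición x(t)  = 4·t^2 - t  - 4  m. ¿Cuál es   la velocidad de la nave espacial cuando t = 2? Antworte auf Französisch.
En partant de la position x(t) = 4·t^2 - t - 4, nous prenons 1 dérivée. La dérivée de la position donne la vitesse: v(t) = 8·t - 1. En utilisant v(t) = 8·t - 1 et en substituant t = 2, nous trouvons v = 15.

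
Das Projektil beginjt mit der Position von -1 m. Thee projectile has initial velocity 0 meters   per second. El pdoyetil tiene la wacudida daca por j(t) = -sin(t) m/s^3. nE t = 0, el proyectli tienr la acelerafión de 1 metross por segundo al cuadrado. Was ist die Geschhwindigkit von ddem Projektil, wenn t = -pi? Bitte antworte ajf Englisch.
We need to integrate our jerk equation j(t) = -sin(t) 2 times. Integrating jerk and using the initial condition a(0) = 1, we get a(t) = cos(t). The integral of acceleration is velocity. Using v(0) = 0, we get v(t) = sin(t). From the given velocity equation v(t) = sin(t), we substitute t = -pi to get v = 0.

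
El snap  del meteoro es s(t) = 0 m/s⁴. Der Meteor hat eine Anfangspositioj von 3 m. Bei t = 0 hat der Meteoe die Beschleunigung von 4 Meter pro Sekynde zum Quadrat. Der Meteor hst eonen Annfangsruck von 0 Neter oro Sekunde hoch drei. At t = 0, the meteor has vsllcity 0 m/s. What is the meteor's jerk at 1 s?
To solve this, we need to take 1 antiderivative of our snap equation s(t) = 0. Integrating snap and using the initial condition j(0) = 0, we get j(t) = 0. From the given jerk equation j(t) = 0, we substitute t = 1 to get j = 0.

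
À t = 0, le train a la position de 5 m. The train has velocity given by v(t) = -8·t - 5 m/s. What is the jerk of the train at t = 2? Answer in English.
To solve this, we need to take 2 derivatives of our velocity equation v(t) = -8·t - 5. The derivative of velocity gives acceleration: a(t) = -8. Differentiating acceleration, we get jerk: j(t) = 0. Using j(t) = 0 and substituting t = 2, we find j = 0.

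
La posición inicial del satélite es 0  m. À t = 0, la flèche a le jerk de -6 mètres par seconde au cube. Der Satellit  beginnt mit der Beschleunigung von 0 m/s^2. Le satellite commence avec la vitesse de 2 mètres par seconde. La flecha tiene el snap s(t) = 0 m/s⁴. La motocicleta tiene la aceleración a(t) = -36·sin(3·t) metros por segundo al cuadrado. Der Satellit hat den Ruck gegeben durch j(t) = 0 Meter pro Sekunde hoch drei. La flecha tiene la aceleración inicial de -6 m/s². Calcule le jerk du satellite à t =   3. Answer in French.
De l'équation du jerk j(t) = 0, nous substituons t = 3 pour obtenir j = 0.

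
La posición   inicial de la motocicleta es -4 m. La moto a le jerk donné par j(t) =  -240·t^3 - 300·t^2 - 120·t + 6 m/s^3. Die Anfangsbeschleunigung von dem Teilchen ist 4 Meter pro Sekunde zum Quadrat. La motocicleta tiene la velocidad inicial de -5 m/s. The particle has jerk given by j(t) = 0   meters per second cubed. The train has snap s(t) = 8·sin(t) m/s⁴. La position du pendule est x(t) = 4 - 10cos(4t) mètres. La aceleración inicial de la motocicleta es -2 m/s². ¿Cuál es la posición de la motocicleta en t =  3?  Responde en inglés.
We must find the integral of our jerk equation j(t) = -240·t^3 - 300·t^2 - 120·t + 6 3 times. The integral of jerk, with a(0) = -2, gives acceleration: a(t) = -60·t^4 - 100·t^3 - 60·t^2 + 6·t - 2. Finding the integral of a(t) and using v(0) = -5: v(t) = -12·t^5 - 25·t^4 - 20·t^3 + 3·t^2 - 2·t - 5. The integral of velocity is position. Using x(0) = -4, we get x(t) = -2·t^6 - 5·t^5 - 5·t^4 + t^3 - t^2 - 5·t - 4. Using x(t) = -2·t^6 - 5·t^5 - 5·t^4 + t^3 - t^2 - 5·t - 4 and substituting t = 3, we find x = -3079.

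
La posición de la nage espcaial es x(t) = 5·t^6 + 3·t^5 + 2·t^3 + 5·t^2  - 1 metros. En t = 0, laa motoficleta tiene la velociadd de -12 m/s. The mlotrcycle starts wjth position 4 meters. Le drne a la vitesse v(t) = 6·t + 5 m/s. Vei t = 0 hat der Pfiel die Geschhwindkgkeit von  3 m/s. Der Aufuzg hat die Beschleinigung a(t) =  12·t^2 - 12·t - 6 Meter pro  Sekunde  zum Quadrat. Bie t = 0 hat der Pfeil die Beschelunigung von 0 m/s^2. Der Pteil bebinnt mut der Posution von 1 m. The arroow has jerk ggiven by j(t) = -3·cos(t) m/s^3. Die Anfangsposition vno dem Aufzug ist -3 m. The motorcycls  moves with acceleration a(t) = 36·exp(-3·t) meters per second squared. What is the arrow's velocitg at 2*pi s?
We must find the integral of our jerk equation j(t) = -3·cos(t) 2 times. The antiderivative of jerk, with a(0) = 0, gives acceleration: a(t) = -3·sin(t). Integrating acceleration and using the initial condition v(0) = 3, we get v(t) = 3·cos(t). Using v(t) = 3·cos(t) and substituting t = 2*pi, we find v = 3.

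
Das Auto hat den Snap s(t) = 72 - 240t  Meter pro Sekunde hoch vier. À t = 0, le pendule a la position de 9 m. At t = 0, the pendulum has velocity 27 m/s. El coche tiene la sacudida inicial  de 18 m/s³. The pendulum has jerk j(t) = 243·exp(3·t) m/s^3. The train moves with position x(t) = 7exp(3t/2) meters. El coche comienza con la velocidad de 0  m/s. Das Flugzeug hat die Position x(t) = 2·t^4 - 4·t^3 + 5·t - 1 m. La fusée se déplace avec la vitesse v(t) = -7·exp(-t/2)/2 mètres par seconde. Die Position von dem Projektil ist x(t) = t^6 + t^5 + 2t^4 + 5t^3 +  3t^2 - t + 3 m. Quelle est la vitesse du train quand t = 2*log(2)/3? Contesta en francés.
En partant de la position x(t) = 7·exp(3·t/2), nous prenons 1 dérivée. En dérivant la position, nous obtenons la vitesse: v(t) = 21·exp(3·t/2)/2. Nous avons la vitesse v(t) = 21·exp(3·t/2)/2. En substituant t = 2*log(2)/3: v(2*log(2)/3) = 21.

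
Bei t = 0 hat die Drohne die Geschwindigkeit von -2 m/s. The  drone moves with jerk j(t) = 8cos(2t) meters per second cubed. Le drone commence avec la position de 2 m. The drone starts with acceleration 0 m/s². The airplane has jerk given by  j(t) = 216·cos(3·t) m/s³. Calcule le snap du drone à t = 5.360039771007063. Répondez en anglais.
To solve this, we need to take 1 derivative of our jerk equation j(t) = 8·cos(2·t). Differentiating jerk, we get snap: s(t) = -16·sin(2·t). From the given snap equation s(t) = -16·sin(2·t), we substitute t = 5.360039771007063 to get s = 15.3966517313132.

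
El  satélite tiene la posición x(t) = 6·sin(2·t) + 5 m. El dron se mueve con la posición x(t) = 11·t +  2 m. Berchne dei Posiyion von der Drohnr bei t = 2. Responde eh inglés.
From the given position equation x(t) = 11·t + 2, we substitute t = 2 to get x = 24.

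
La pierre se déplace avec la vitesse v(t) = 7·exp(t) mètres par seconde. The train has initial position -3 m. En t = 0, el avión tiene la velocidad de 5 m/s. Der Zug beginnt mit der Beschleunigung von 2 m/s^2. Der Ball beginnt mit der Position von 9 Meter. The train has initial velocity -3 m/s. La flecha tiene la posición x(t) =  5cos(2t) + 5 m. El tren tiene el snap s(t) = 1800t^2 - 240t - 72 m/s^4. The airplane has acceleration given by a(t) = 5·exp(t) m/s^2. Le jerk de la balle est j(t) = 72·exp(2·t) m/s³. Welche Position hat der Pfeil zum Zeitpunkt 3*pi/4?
Wir haben die Position x(t) = 5·cos(2·t) + 5. Durch Einsetzen von t = 3*pi/4: x(3*pi/4) = 5.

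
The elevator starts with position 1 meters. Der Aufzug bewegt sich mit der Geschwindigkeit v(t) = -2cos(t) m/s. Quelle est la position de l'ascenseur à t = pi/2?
Pour résoudre ceci, nous devons prendre 1 intégrale de notre équation de la vitesse v(t) = -2·cos(t). La primitive de la vitesse, avec x(0) = 1, donne la position: x(t) = 1 - 2·sin(t). En utilisant x(t) = 1 - 2·sin(t) et en substituant t = pi/2, nous trouvons x = -1.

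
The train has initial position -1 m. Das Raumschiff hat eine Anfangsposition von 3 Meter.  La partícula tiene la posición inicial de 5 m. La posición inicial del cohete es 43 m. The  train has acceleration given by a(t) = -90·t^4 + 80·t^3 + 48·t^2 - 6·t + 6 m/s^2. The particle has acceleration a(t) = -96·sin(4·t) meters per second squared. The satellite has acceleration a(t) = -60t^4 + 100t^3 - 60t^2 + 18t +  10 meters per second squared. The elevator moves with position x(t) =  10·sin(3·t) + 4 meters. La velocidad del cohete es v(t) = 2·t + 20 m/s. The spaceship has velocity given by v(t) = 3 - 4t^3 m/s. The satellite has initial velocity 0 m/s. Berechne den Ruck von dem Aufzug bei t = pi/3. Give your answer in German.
Ausgehend von der Position x(t) = 10·sin(3·t) + 4, nehmen wir 3 Ableitungen. Die Ableitung von der Position ergibt die Geschwindigkeit: v(t) = 30·cos(3·t). Die Ableitung von der Geschwindigkeit ergibt die Beschleunigung: a(t) = -90·sin(3·t). Die Ableitung von der Beschleunigung ergibt den Ruck: j(t) = -270·cos(3·t). Wir haben den Ruck j(t) = -270·cos(3·t). Durch Einsetzen von t = pi/3: j(pi/3) = 270.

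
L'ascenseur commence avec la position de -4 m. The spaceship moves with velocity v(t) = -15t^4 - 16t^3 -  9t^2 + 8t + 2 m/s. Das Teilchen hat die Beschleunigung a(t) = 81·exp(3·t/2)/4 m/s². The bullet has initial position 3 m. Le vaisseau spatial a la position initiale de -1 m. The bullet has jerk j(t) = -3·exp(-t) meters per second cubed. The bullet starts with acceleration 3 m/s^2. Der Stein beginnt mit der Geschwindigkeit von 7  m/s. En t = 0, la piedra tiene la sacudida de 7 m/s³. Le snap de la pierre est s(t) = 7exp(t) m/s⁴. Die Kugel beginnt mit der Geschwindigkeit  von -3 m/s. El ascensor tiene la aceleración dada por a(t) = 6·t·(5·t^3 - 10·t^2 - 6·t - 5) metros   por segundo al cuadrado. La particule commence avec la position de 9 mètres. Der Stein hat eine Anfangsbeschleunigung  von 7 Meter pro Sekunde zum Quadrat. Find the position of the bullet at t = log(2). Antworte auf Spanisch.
Partiendo de la sacudida j(t) = -3·exp(-t), tomamos 3 integrales. Integrando la sacudida y usando la condición inicial a(0) = 3, obtenemos a(t) = 3·exp(-t). Tomando ∫a(t)dt y aplicando v(0) = -3, encontramos v(t) = -3·exp(-t). La antiderivada de la velocidad es la posición. Usando x(0) = 3, obtenemos x(t) = 3·exp(-t). De la ecuación de la posición x(t) = 3·exp(-t), sustituimos t = log(2) para obtener x = 3/2.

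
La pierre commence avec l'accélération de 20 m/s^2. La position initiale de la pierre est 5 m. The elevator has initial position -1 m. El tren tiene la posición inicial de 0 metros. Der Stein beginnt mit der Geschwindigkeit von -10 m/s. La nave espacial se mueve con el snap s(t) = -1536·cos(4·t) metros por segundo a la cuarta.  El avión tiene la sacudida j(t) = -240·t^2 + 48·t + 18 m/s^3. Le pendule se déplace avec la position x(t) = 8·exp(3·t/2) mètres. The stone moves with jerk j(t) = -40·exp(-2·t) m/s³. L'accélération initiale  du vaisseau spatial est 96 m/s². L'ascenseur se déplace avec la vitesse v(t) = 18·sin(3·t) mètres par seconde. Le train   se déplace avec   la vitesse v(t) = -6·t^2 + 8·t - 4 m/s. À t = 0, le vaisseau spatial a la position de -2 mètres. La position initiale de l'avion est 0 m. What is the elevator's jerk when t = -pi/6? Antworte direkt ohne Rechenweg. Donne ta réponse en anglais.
The answer is 162.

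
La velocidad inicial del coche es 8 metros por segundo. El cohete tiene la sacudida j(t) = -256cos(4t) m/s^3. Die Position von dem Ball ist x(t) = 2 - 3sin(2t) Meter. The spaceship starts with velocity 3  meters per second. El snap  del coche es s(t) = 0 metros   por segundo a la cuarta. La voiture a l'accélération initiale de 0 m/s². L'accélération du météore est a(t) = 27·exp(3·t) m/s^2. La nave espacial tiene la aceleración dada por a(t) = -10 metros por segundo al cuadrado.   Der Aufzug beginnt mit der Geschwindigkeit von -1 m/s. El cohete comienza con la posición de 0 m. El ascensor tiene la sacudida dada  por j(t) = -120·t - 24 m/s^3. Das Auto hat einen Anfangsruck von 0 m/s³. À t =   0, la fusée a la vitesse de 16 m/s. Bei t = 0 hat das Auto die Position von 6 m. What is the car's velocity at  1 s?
Starting from snap s(t) = 0, we take 3 integrals. The antiderivative of snap, with j(0) = 0, gives jerk: j(t) = 0. The antiderivative of jerk, with a(0) = 0, gives acceleration: a(t) = 0. The antiderivative of acceleration, with v(0) = 8, gives velocity: v(t) = 8. Using v(t) = 8 and substituting t = 1, we find v = 8.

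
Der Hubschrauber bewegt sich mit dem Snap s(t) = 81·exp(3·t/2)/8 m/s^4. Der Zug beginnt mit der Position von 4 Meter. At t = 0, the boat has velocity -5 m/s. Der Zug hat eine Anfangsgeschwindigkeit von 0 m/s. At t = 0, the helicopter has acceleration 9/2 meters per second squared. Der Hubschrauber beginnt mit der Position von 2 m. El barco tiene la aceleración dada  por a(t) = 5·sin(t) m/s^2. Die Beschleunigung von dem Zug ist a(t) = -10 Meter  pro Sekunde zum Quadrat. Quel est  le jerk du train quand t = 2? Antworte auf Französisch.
Nous devons dériver notre équation de l'accélération a(t) = -10 1 fois. En dérivant l'accélération, nous obtenons le jerk: j(t) = 0. Nous avons le jerk j(t) = 0. En substituant t = 2: j(2) = 0.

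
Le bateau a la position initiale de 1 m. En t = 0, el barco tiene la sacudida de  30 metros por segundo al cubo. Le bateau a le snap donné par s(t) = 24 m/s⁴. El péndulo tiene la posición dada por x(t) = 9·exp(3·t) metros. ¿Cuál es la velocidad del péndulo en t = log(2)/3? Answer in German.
Ausgehend von der Position x(t) = 9·exp(3·t), nehmen wir 1 Ableitung. Durch Ableiten von der Position erhalten wir die Geschwindigkeit: v(t) = 27·exp(3·t). Wir haben die Geschwindigkeit v(t) = 27·exp(3·t). Durch Einsetzen von t = log(2)/3: v(log(2)/3) = 54.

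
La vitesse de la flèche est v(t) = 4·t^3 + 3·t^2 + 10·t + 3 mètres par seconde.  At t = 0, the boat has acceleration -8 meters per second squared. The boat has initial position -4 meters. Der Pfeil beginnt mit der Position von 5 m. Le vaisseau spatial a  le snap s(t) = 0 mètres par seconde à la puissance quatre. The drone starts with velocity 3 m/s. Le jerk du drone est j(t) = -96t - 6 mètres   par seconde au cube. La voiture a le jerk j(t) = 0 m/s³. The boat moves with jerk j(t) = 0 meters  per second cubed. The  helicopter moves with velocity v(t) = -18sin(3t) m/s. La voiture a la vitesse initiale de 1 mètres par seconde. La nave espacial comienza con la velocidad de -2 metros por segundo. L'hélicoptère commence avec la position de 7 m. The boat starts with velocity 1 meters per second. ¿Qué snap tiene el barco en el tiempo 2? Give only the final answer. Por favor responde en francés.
La réponse est 0.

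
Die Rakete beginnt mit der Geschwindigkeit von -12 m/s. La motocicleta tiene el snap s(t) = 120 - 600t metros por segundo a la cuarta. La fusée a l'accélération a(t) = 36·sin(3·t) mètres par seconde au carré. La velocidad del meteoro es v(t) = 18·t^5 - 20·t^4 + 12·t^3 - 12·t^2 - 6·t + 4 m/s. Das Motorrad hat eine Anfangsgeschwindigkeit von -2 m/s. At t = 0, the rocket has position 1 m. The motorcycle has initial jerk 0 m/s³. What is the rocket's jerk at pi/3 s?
Starting from acceleration a(t) = 36·sin(3·t), we take 1 derivative. Taking d/dt of a(t), we find j(t) = 108·cos(3·t). From the given jerk equation j(t) = 108·cos(3·t), we substitute t = pi/3 to get j = -108.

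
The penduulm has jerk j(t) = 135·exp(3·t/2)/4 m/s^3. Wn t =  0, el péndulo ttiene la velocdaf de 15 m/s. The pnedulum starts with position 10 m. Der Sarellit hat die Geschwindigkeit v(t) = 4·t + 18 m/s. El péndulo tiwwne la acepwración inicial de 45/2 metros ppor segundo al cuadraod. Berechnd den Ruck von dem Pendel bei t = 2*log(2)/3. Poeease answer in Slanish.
Usando j(t) = 135·exp(3·t/2)/4 y sustituyendo t = 2*log(2)/3, encontramos j = 135/2.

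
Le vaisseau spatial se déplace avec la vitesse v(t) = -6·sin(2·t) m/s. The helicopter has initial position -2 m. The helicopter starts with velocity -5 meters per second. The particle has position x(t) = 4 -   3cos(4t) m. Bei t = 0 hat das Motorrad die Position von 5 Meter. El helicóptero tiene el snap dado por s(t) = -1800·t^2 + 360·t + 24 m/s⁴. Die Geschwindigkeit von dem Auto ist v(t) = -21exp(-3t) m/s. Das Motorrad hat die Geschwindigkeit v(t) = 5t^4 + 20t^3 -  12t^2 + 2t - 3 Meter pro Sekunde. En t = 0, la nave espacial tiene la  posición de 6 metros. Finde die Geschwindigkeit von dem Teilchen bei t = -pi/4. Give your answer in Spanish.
Debemos derivar nuestra ecuación de la posición x(t) = 4 - 3·cos(4·t) 1 vez. Tomando d/dt de x(t), encontramos v(t) = 12·sin(4·t). Usando v(t) = 12·sin(4·t) y sustituyendo t = -pi/4, encontramos v = 0.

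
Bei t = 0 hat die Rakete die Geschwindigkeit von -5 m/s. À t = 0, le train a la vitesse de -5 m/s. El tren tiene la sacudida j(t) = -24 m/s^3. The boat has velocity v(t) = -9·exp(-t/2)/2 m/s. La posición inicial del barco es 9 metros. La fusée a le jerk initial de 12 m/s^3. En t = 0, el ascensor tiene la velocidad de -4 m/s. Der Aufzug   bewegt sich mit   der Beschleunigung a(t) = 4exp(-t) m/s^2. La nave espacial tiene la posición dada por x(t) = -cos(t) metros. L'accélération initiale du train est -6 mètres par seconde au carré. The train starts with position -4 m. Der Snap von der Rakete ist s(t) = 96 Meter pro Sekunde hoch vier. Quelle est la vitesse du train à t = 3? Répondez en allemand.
Wir müssen das Integral unserer Gleichung für den Ruck j(t) = -24 2-mal finden. Mit ∫j(t)dt und Anwendung von a(0) = -6, finden wir a(t) = -24·t - 6. Durch Integration von der Beschleunigung und Verwendung der Anfangsbedingung v(0) = -5, erhalten wir v(t) = -12·t^2 - 6·t - 5. Wir haben die Geschwindigkeit v(t) = -12·t^2 - 6·t - 5. Durch Einsetzen von t = 3: v(3) = -131.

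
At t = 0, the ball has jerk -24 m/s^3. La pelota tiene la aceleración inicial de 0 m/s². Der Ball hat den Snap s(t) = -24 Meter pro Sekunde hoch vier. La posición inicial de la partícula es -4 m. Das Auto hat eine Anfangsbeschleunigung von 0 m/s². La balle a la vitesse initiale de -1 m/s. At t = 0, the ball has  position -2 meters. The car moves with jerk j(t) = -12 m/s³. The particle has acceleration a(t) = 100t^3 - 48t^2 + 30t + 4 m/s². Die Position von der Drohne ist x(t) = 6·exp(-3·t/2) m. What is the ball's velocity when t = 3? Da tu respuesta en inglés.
To solve this, we need to take 3 antiderivatives of our snap equation s(t) = -24. Taking ∫s(t)dt and applying j(0) = -24, we find j(t) = -24·t - 24. Taking ∫j(t)dt and applying a(0) = 0, we find a(t) = 12·t·(-t - 2). Finding the integral of a(t) and using v(0) = -1: v(t) = -4·t^3 - 12·t^2 - 1. We have velocity v(t) = -4·t^3 - 12·t^2 - 1. Substituting t = 3: v(3) = -217.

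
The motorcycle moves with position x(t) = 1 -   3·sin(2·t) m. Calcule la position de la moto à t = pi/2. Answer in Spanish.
De la ecuación de la posición x(t) = 1 - 3·sin(2·t), sustituimos t = pi/2 para obtener x = 1.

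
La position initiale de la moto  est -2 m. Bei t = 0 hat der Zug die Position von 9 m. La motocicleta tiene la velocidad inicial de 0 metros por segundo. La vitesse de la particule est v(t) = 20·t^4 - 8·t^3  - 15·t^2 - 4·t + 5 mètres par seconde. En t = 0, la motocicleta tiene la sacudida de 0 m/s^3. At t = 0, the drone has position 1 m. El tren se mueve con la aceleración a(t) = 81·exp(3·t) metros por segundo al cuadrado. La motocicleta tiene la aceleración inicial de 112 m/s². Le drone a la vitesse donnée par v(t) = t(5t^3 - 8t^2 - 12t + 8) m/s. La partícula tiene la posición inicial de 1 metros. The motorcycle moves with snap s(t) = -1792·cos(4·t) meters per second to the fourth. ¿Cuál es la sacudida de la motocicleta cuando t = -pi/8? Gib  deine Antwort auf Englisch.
We need to integrate our snap equation s(t) = -1792·cos(4·t) 1 time. Integrating snap and using the initial condition j(0) = 0, we get j(t) = -448·sin(4·t). We have jerk j(t) = -448·sin(4·t). Substituting t = -pi/8: j(-pi/8) = 448.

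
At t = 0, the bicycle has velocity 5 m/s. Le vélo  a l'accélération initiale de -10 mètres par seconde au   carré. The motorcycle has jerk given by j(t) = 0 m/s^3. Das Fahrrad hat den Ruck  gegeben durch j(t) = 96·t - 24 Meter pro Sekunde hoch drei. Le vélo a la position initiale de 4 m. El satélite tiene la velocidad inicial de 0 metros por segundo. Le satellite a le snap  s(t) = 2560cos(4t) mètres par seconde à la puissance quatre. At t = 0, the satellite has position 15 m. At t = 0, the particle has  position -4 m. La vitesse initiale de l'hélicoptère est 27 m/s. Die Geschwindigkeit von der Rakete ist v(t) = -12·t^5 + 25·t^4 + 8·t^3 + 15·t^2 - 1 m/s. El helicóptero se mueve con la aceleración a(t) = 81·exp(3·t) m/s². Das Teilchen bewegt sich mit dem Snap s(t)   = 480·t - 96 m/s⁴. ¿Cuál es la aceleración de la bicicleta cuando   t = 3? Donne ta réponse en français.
Nous devons intégrer notre équation du jerk j(t) = 96·t - 24 1 fois. En prenant ∫j(t)dt et en appliquant a(0) = -10, nous trouvons a(t) = 48·t^2 - 24·t - 10. Nous avons l'accélération a(t) = 48·t^2 - 24·t - 10. En substituant t = 3: a(3) = 350.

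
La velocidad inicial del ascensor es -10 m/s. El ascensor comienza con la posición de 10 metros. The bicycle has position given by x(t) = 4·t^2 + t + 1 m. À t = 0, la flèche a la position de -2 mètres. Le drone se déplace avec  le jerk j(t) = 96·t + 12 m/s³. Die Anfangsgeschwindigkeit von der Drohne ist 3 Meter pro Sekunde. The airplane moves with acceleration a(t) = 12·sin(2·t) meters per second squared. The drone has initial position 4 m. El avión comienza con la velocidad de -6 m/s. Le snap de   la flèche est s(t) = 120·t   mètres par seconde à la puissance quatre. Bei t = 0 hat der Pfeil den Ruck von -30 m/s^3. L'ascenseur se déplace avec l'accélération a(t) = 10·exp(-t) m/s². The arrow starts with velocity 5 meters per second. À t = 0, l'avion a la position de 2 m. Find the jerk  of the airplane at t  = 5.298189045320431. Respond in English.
We must differentiate our acceleration equation a(t) = 12·sin(2·t) 1 time. The derivative of acceleration gives jerk: j(t) = 24·cos(2·t). We have jerk j(t) = 24·cos(2·t). Substituting t = 5.298189045320431: j(5.298189045320431) = -9.32826875822886.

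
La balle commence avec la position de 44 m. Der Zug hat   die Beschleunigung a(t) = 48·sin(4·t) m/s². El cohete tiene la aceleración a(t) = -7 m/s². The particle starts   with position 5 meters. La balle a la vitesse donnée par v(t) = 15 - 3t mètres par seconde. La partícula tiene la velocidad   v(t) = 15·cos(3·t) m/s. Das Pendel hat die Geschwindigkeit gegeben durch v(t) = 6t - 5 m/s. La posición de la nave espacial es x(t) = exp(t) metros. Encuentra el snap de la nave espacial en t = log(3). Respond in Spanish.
Partiendo de la posición x(t) = exp(t), tomamos 4 derivadas. La derivada de la posición da la velocidad: v(t) = exp(t). La derivada de la velocidad da la aceleración: a(t) = exp(t). Tomando d/dt de a(t), encontramos j(t) = exp(t). Tomando d/dt de j(t), encontramos s(t) = exp(t). De la ecuación del snap s(t) = exp(t), sustituimos t = log(3) para obtener s = 3.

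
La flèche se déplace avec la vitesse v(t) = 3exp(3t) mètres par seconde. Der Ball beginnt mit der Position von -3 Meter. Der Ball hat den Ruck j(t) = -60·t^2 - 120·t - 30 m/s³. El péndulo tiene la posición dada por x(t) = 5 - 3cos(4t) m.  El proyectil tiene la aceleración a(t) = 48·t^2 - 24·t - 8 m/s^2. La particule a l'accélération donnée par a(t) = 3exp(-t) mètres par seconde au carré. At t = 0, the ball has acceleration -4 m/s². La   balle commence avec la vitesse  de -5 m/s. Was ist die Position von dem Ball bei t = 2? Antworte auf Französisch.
Pour résoudre ceci, nous devons prendre 3 primitives de notre équation du jerk j(t) = -60·t^2 - 120·t - 30. En prenant ∫j(t)dt et en appliquant a(0) = -4, nous trouvons a(t) = -20·t^3 - 60·t^2 - 30·t - 4. En prenant ∫a(t)dt et en appliquant v(0) = -5, nous trouvons v(t) = -5·t^4 - 20·t^3 - 15·t^2 - 4·t - 5. La primitive de la vitesse est la position. En utilisant x(0) = -3, nous obtenons x(t) = -t^5 - 5·t^4 - 5·t^3 - 2·t^2 - 5·t - 3. En utilisant x(t) = -t^5 - 5·t^4 - 5·t^3 - 2·t^2 - 5·t - 3 et en substituant t = 2, nous trouvons x = -173.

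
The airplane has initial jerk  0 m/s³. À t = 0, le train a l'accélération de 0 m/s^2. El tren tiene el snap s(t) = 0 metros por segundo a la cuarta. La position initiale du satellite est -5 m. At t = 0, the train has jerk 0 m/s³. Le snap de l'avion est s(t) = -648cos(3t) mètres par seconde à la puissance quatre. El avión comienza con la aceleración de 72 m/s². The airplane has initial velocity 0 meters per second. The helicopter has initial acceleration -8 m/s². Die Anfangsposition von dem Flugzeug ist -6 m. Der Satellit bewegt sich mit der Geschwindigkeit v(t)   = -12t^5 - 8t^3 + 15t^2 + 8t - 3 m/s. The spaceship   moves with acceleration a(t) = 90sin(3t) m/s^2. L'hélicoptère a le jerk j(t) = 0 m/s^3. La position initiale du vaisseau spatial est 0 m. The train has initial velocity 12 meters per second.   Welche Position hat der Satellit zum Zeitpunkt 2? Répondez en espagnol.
Partiendo de la velocidad v(t) = -12·t^5 - 8·t^3 + 15·t^2 + 8·t - 3, tomamos 1 integral. La integral de la velocidad es la posición. Usando x(0) = -5, obtenemos x(t) = -2·t^6 - 2·t^4 + 5·t^3 + 4·t^2 - 3·t - 5. De la ecuación de la posición x(t) = -2·t^6 - 2·t^4 + 5·t^3 + 4·t^2 - 3·t - 5, sustituimos t = 2 para obtener x = -115.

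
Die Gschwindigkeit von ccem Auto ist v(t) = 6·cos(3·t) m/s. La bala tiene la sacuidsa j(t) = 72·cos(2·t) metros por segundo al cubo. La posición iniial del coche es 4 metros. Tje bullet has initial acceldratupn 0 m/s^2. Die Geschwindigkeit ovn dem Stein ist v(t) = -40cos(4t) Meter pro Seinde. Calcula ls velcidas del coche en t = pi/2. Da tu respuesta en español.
De la ecuación de la velocidad v(t) = 6·cos(3·t), sustituimos t = pi/2 para obtener v = 0.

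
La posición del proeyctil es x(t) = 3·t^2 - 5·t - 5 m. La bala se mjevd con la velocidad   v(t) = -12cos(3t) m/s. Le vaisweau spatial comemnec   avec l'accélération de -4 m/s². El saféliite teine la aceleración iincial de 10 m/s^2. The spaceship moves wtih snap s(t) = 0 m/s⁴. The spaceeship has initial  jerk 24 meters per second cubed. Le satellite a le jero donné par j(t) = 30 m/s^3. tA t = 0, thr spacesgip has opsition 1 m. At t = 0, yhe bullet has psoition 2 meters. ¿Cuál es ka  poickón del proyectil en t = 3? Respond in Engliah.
Using x(t) = 3·t^2 - 5·t - 5 and substituting t = 3, we find x = 7.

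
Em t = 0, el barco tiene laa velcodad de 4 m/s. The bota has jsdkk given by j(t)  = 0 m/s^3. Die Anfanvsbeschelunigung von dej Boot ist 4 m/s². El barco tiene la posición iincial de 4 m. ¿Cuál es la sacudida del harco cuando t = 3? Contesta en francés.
Nous avons le jerk j(t) = 0. En substituant t = 3: j(3) = 0.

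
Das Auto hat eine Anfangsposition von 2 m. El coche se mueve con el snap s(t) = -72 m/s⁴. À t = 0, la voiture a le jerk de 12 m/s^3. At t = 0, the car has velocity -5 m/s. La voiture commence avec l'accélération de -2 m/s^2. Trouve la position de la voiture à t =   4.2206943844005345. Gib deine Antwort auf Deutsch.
Um dies zu lösen, müssen wir 4 Stammfunktionen unserer Gleichung für den Snap s(t) = -72 finden. Durch Integration von dem Snap und Verwendung der Anfangsbedingung j(0) = 12, erhalten wir j(t) = 12 - 72·t. Mit ∫j(t)dt und Anwendung von a(0) = -2, finden wir a(t) = -36·t^2 + 12·t - 2. Mit ∫a(t)dt und Anwendung von v(0) = -5, finden wir v(t) = -12·t^3 + 6·t^2 - 2·t - 5. Die Stammfunktion von der Geschwindigkeit, mit x(0) = 2, ergibt die Position: x(t) = -3·t^4 + 2·t^3 - t^2 - 5·t + 2. Aus der Gleichung für die Position x(t) = -3·t^4 + 2·t^3 - t^2 - 5·t + 2, setzen wir t = 4.2206943844005345 ein und erhalten x = -838.584323723411.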